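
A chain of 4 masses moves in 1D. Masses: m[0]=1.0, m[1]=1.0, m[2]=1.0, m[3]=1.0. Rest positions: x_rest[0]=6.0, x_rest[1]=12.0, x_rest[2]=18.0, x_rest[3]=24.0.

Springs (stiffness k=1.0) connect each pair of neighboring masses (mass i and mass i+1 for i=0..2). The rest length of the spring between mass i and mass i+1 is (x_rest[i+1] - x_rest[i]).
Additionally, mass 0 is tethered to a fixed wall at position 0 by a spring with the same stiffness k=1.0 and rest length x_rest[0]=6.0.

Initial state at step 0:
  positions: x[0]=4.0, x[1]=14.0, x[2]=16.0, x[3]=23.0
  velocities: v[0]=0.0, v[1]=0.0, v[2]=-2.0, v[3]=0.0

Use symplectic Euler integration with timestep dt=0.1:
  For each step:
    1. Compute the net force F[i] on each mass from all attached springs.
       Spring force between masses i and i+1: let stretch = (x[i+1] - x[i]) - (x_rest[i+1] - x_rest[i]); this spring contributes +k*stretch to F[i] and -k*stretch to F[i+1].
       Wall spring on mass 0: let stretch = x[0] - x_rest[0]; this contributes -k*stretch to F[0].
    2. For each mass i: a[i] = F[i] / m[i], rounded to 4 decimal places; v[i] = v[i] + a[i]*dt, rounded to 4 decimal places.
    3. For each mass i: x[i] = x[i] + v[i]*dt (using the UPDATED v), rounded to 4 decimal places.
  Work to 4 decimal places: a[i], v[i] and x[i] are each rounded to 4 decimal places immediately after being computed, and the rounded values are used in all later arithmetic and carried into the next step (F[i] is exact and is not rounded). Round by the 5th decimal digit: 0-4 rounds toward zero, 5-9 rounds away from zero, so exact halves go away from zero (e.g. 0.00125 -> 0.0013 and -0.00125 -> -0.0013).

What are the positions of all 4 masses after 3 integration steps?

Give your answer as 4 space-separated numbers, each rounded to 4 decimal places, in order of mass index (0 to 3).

Step 0: x=[4.0000 14.0000 16.0000 23.0000] v=[0.0000 0.0000 -2.0000 0.0000]
Step 1: x=[4.0600 13.9200 15.8500 22.9900] v=[0.6000 -0.8000 -1.5000 -0.1000]
Step 2: x=[4.1780 13.7607 15.7521 22.9686] v=[1.1800 -1.5930 -0.9790 -0.2140]
Step 3: x=[4.3501 13.5255 15.7065 22.9350] v=[1.7205 -2.3521 -0.4565 -0.3357]

Answer: 4.3501 13.5255 15.7065 22.9350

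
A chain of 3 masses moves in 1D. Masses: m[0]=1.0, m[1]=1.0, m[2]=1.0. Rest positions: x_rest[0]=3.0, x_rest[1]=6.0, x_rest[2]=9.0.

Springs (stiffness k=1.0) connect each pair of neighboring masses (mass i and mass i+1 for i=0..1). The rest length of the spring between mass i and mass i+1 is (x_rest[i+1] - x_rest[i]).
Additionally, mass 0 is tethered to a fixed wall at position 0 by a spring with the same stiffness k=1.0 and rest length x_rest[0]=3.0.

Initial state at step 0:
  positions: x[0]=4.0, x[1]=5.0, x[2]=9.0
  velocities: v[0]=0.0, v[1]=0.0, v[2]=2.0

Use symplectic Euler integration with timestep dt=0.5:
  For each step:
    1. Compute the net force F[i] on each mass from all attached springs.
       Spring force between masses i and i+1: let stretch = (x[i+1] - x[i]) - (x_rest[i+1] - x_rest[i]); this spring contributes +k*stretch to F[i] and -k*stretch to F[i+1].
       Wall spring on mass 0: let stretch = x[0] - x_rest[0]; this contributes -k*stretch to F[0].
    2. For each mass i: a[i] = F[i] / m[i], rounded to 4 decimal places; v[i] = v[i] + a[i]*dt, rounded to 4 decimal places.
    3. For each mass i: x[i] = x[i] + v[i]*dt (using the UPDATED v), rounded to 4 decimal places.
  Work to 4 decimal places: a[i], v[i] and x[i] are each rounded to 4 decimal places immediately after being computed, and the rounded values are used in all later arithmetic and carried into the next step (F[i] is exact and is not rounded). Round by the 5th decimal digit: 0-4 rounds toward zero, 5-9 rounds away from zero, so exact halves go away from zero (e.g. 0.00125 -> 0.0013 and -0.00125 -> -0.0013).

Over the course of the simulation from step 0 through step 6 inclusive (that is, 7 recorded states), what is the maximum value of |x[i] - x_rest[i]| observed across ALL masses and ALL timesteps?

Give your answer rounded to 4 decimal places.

Answer: 2.5390

Derivation:
Step 0: x=[4.0000 5.0000 9.0000] v=[0.0000 0.0000 2.0000]
Step 1: x=[3.2500 5.7500 9.7500] v=[-1.5000 1.5000 1.5000]
Step 2: x=[2.3125 6.8750 10.2500] v=[-1.8750 2.2500 1.0000]
Step 3: x=[1.9375 7.7032 10.6563] v=[-0.7500 1.6563 0.8125]
Step 4: x=[2.5196 7.8282 11.0743] v=[1.1641 0.2500 0.8360]
Step 5: x=[3.7989 7.4376 11.4308] v=[2.5586 -0.7813 0.7130]
Step 6: x=[5.0382 7.1356 11.5390] v=[2.4785 -0.6041 0.2164]
Max displacement = 2.5390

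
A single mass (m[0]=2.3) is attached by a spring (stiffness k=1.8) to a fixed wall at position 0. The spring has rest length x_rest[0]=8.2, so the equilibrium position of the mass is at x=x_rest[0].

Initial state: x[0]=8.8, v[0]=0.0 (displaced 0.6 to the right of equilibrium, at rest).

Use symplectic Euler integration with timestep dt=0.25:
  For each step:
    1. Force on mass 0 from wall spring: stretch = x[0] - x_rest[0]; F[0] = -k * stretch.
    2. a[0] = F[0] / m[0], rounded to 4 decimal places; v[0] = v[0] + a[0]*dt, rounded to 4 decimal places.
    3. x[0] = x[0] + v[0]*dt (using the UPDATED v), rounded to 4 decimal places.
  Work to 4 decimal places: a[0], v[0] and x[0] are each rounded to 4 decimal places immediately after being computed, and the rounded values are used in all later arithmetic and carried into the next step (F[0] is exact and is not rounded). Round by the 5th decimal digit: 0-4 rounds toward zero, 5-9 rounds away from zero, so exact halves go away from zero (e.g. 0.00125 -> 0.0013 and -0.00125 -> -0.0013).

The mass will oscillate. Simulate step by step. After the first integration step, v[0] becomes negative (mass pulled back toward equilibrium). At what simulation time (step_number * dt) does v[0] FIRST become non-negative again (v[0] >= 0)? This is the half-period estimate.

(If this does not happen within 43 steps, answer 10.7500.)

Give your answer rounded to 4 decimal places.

Step 0: x=[8.8000] v=[0.0000]
Step 1: x=[8.7707] v=[-0.1174]
Step 2: x=[8.7134] v=[-0.2291]
Step 3: x=[8.6310] v=[-0.3296]
Step 4: x=[8.5275] v=[-0.4139]
Step 5: x=[8.4080] v=[-0.4780]
Step 6: x=[8.2783] v=[-0.5187]
Step 7: x=[8.1448] v=[-0.5340]
Step 8: x=[8.0140] v=[-0.5232]
Step 9: x=[7.8923] v=[-0.4868]
Step 10: x=[7.7857] v=[-0.4266]
Step 11: x=[7.6993] v=[-0.3456]
Step 12: x=[7.6374] v=[-0.2476]
Step 13: x=[7.6030] v=[-0.1375]
Step 14: x=[7.5978] v=[-0.0207]
Step 15: x=[7.6221] v=[0.0971]
First v>=0 after going negative at step 15, time=3.7500

Answer: 3.7500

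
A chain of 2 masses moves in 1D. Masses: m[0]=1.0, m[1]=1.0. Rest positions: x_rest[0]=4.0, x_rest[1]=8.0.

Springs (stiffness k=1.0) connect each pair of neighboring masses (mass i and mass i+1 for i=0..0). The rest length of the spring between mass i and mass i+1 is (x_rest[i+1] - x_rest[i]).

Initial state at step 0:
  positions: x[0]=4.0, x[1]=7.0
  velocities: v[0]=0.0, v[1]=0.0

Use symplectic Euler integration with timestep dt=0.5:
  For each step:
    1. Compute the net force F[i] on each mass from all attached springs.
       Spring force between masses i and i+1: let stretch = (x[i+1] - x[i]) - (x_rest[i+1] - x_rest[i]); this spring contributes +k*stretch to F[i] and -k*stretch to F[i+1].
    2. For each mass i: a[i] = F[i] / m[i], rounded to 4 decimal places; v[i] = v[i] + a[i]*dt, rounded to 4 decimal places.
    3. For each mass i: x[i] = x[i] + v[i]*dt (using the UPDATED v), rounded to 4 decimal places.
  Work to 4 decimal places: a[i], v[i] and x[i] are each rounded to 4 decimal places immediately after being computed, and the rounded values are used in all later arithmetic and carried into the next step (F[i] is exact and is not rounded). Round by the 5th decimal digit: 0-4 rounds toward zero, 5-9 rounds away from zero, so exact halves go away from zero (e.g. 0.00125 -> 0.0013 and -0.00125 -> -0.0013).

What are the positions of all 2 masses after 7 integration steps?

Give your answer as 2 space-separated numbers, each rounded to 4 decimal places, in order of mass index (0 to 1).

Answer: 3.8478 7.1523

Derivation:
Step 0: x=[4.0000 7.0000] v=[0.0000 0.0000]
Step 1: x=[3.7500 7.2500] v=[-0.5000 0.5000]
Step 2: x=[3.3750 7.6250] v=[-0.7500 0.7500]
Step 3: x=[3.0625 7.9375] v=[-0.6250 0.6250]
Step 4: x=[2.9688 8.0313] v=[-0.1875 0.1875]
Step 5: x=[3.1407 7.8594] v=[0.3438 -0.3438]
Step 6: x=[3.4923 7.5078] v=[0.7032 -0.7032]
Step 7: x=[3.8478 7.1523] v=[0.7110 -0.7110]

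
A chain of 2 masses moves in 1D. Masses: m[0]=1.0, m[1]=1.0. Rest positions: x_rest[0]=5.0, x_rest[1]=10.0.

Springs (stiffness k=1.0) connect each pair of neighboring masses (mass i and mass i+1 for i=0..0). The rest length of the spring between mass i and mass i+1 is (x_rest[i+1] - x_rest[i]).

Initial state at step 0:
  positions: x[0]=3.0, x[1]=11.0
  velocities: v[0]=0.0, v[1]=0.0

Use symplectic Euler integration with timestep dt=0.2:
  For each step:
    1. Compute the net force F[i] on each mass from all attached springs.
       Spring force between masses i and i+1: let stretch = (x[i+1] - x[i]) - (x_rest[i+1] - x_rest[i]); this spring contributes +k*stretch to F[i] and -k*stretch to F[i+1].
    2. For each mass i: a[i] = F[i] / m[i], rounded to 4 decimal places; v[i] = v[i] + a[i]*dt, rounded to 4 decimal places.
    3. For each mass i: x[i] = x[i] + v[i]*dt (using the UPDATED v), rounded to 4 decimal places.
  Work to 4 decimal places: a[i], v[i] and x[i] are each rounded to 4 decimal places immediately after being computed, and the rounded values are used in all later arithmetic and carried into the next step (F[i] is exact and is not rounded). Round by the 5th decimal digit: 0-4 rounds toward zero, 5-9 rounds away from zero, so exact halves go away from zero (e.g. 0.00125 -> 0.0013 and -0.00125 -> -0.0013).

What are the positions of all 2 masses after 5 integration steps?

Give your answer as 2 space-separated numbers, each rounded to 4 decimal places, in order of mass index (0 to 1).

Answer: 4.4849 9.5151

Derivation:
Step 0: x=[3.0000 11.0000] v=[0.0000 0.0000]
Step 1: x=[3.1200 10.8800] v=[0.6000 -0.6000]
Step 2: x=[3.3504 10.6496] v=[1.1520 -1.1520]
Step 3: x=[3.6728 10.3272] v=[1.6118 -1.6118]
Step 4: x=[4.0613 9.9387] v=[1.9427 -1.9427]
Step 5: x=[4.4849 9.5151] v=[2.1182 -2.1182]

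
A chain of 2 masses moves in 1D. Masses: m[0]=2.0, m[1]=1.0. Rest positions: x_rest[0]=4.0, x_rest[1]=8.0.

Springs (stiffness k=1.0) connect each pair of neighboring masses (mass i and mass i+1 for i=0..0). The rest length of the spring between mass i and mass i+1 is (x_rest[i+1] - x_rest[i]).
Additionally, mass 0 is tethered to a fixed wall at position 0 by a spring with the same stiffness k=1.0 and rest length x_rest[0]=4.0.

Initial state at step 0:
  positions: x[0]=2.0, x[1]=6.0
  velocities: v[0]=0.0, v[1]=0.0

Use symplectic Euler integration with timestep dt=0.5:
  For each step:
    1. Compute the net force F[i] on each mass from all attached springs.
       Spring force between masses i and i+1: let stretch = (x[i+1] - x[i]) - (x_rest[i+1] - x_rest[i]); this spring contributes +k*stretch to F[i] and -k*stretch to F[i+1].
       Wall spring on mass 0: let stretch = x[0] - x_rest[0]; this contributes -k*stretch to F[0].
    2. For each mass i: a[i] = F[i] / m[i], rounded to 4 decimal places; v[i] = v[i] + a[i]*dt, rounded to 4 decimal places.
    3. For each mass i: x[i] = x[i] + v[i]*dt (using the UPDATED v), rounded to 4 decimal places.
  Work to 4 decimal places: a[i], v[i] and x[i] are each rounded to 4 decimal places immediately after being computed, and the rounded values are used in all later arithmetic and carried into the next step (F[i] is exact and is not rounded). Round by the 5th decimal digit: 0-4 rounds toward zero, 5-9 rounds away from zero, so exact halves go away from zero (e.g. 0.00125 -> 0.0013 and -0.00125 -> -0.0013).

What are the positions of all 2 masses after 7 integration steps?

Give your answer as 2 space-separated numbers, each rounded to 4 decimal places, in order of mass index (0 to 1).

Step 0: x=[2.0000 6.0000] v=[0.0000 0.0000]
Step 1: x=[2.2500 6.0000] v=[0.5000 0.0000]
Step 2: x=[2.6875 6.0625] v=[0.8750 0.1250]
Step 3: x=[3.2110 6.2813] v=[1.0469 0.4375]
Step 4: x=[3.7169 6.7325] v=[1.0117 0.9024]
Step 5: x=[4.1351 7.4298] v=[0.8364 1.3946]
Step 6: x=[4.4483 8.3035] v=[0.6263 1.7473]
Step 7: x=[4.6873 9.2134] v=[0.4780 1.8197]

Answer: 4.6873 9.2134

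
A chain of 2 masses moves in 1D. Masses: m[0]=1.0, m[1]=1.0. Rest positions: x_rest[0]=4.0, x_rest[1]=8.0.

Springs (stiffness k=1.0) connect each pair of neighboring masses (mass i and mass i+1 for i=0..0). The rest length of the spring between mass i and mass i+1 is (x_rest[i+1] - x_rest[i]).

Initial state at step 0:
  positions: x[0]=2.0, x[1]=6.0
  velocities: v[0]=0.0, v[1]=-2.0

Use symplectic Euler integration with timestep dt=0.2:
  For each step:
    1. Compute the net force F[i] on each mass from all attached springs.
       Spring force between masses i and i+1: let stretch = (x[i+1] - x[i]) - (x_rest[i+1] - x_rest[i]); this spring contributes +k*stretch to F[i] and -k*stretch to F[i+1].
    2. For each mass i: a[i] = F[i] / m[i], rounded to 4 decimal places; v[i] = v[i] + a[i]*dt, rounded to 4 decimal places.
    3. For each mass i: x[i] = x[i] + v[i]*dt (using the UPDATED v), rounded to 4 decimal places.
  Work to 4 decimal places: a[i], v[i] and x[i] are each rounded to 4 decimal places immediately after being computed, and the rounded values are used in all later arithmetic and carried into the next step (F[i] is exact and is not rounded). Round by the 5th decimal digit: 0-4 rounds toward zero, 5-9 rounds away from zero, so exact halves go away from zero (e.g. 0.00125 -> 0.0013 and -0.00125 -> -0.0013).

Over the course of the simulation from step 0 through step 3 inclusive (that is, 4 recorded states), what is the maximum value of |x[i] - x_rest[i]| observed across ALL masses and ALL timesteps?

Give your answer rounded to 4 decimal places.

Answer: 3.1373

Derivation:
Step 0: x=[2.0000 6.0000] v=[0.0000 -2.0000]
Step 1: x=[2.0000 5.6000] v=[0.0000 -2.0000]
Step 2: x=[1.9840 5.2160] v=[-0.0800 -1.9200]
Step 3: x=[1.9373 4.8627] v=[-0.2336 -1.7664]
Max displacement = 3.1373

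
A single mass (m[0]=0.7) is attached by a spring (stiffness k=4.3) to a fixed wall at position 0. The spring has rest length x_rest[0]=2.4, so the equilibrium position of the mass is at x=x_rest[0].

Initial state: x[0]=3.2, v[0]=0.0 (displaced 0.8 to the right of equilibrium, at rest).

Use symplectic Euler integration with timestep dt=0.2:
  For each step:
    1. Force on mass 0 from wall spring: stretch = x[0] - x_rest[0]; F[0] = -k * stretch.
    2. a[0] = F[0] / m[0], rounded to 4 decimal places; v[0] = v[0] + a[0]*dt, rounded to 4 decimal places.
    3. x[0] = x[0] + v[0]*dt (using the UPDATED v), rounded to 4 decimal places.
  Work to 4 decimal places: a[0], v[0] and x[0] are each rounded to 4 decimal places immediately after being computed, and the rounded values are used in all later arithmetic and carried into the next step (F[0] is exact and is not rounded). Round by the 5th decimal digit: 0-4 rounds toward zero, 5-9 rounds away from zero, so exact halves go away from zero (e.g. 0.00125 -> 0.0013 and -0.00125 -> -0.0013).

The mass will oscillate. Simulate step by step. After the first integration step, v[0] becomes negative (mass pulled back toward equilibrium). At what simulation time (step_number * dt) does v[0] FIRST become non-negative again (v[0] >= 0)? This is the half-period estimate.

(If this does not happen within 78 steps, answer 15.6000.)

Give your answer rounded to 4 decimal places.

Step 0: x=[3.2000] v=[0.0000]
Step 1: x=[3.0034] v=[-0.9829]
Step 2: x=[2.6586] v=[-1.7242]
Step 3: x=[2.2502] v=[-2.0419]
Step 4: x=[1.8786] v=[-1.8579]
Step 5: x=[1.6351] v=[-1.2173]
Step 6: x=[1.5796] v=[-0.2776]
Step 7: x=[1.7257] v=[0.7303]
First v>=0 after going negative at step 7, time=1.4000

Answer: 1.4000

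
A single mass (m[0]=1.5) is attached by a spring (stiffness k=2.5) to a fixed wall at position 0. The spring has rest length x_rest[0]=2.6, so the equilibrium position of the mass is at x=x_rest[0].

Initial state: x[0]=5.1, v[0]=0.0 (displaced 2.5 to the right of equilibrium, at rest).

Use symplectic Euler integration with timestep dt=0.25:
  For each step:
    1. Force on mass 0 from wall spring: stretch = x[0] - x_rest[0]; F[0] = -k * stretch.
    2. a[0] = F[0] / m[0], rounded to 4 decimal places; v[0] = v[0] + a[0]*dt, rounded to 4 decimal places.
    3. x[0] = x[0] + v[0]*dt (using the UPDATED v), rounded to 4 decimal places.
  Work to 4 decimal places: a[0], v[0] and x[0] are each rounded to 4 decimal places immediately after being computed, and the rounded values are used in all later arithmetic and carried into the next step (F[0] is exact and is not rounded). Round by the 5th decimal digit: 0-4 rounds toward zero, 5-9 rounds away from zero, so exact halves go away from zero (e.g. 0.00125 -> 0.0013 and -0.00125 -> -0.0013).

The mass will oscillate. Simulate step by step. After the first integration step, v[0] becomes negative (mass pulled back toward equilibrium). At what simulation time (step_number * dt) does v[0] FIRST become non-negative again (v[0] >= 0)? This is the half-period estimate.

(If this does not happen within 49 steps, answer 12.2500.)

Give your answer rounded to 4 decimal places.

Step 0: x=[5.1000] v=[0.0000]
Step 1: x=[4.8396] v=[-1.0417]
Step 2: x=[4.3459] v=[-1.9749]
Step 3: x=[3.6703] v=[-2.7024]
Step 4: x=[2.8832] v=[-3.1484]
Step 5: x=[2.0666] v=[-3.2664]
Step 6: x=[1.3056] v=[-3.0442]
Step 7: x=[0.6794] v=[-2.5049]
Step 8: x=[0.2532] v=[-1.7047]
Step 9: x=[0.0715] v=[-0.7269]
Step 10: x=[0.1532] v=[0.3267]
First v>=0 after going negative at step 10, time=2.5000

Answer: 2.5000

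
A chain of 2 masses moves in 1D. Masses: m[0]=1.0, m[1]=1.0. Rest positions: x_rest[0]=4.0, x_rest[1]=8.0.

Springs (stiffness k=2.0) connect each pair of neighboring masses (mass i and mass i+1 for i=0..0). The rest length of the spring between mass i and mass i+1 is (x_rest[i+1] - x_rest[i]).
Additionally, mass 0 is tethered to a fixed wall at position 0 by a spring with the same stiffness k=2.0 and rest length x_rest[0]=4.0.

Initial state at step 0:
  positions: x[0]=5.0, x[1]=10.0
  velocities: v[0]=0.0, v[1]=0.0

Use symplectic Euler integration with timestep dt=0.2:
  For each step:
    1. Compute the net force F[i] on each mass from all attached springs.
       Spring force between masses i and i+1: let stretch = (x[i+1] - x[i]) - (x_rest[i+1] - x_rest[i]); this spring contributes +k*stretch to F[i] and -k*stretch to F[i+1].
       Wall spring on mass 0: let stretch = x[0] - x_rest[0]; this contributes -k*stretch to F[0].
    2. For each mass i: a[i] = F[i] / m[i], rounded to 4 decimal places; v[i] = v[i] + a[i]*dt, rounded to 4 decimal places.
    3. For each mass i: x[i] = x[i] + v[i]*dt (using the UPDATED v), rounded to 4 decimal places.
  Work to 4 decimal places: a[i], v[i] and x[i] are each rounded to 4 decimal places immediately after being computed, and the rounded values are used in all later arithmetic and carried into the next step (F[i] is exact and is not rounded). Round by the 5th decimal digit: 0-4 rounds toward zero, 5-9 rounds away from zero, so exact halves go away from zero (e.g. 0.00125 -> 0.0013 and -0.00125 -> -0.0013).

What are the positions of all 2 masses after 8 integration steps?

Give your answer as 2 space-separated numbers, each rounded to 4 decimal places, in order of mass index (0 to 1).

Answer: 4.2219 8.0809

Derivation:
Step 0: x=[5.0000 10.0000] v=[0.0000 0.0000]
Step 1: x=[5.0000 9.9200] v=[0.0000 -0.4000]
Step 2: x=[4.9936 9.7664] v=[-0.0320 -0.7680]
Step 3: x=[4.9695 9.5510] v=[-0.1203 -1.0771]
Step 4: x=[4.9144 9.2891] v=[-0.2755 -1.3097]
Step 5: x=[4.8161 8.9972] v=[-0.4914 -1.4596]
Step 6: x=[4.6670 8.6908] v=[-0.7454 -1.5320]
Step 7: x=[4.4665 8.3825] v=[-1.0027 -1.5415]
Step 8: x=[4.2219 8.0809] v=[-1.2229 -1.5079]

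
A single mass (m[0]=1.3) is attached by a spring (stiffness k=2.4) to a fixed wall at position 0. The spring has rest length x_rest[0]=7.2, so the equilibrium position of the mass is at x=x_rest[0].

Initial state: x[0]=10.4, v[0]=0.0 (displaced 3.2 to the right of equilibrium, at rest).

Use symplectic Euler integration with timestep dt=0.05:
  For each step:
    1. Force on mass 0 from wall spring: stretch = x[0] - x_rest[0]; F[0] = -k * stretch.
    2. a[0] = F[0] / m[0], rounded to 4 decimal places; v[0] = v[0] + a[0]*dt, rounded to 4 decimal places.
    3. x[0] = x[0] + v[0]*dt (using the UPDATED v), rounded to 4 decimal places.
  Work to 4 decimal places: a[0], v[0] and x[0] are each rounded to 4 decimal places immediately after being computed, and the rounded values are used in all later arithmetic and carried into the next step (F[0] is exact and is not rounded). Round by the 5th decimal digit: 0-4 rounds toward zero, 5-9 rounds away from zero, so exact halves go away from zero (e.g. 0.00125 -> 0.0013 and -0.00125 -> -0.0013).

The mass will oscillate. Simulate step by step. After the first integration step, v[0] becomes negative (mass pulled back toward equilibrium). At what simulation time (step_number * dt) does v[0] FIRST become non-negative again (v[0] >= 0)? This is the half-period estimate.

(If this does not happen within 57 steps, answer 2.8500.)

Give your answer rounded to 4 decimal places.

Answer: 2.3500

Derivation:
Step 0: x=[10.4000] v=[0.0000]
Step 1: x=[10.3852] v=[-0.2954]
Step 2: x=[10.3557] v=[-0.5894]
Step 3: x=[10.3117] v=[-0.8807]
Step 4: x=[10.2533] v=[-1.1679]
Step 5: x=[10.1808] v=[-1.4497]
Step 6: x=[10.0946] v=[-1.7249]
Step 7: x=[9.9950] v=[-1.9921]
Step 8: x=[9.8825] v=[-2.2501]
Step 9: x=[9.7576] v=[-2.4977]
Step 10: x=[9.6209] v=[-2.7338]
Step 11: x=[9.4730] v=[-2.9573]
Step 12: x=[9.3146] v=[-3.1671]
Step 13: x=[9.1465] v=[-3.3623]
Step 14: x=[8.9694] v=[-3.5420]
Step 15: x=[8.7841] v=[-3.7053]
Step 16: x=[8.5915] v=[-3.8515]
Step 17: x=[8.3925] v=[-3.9799]
Step 18: x=[8.1880] v=[-4.0900]
Step 19: x=[7.9789] v=[-4.1812]
Step 20: x=[7.7662] v=[-4.2531]
Step 21: x=[7.5509] v=[-4.3054]
Step 22: x=[7.3340] v=[-4.3378]
Step 23: x=[7.1165] v=[-4.3502]
Step 24: x=[6.8994] v=[-4.3425]
Step 25: x=[6.6837] v=[-4.3148]
Step 26: x=[6.4703] v=[-4.2671]
Step 27: x=[6.2603] v=[-4.1997]
Step 28: x=[6.0547] v=[-4.1130]
Step 29: x=[5.8543] v=[-4.0073]
Step 30: x=[5.6601] v=[-3.8831]
Step 31: x=[5.4731] v=[-3.7410]
Step 32: x=[5.2940] v=[-3.5816]
Step 33: x=[5.1237] v=[-3.4057]
Step 34: x=[4.9630] v=[-3.2140]
Step 35: x=[4.8126] v=[-3.0075]
Step 36: x=[4.6732] v=[-2.7871]
Step 37: x=[4.5455] v=[-2.5539]
Step 38: x=[4.4301] v=[-2.3089]
Step 39: x=[4.3274] v=[-2.0532]
Step 40: x=[4.2380] v=[-1.7880]
Step 41: x=[4.1623] v=[-1.5146]
Step 42: x=[4.1006] v=[-1.2342]
Step 43: x=[4.0532] v=[-0.9481]
Step 44: x=[4.0203] v=[-0.6576]
Step 45: x=[4.0021] v=[-0.3641]
Step 46: x=[3.9987] v=[-0.0689]
Step 47: x=[4.0100] v=[0.2266]
First v>=0 after going negative at step 47, time=2.3500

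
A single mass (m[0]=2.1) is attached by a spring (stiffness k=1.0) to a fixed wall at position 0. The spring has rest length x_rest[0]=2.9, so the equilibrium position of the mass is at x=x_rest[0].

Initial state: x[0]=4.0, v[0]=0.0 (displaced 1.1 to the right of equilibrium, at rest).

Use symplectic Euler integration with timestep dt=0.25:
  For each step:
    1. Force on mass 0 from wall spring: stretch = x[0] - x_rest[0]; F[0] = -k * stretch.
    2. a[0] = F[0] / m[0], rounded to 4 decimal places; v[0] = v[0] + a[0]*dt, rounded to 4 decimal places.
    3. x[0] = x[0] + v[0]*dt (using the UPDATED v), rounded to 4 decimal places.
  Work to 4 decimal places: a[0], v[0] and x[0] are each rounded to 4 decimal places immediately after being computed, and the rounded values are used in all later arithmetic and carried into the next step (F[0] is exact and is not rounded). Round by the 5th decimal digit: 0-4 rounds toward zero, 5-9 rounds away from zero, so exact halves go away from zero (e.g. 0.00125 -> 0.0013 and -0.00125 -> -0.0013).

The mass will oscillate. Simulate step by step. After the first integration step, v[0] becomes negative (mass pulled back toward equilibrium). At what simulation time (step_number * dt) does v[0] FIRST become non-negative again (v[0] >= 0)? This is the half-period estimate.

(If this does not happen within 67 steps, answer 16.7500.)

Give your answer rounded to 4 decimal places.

Answer: 4.7500

Derivation:
Step 0: x=[4.0000] v=[0.0000]
Step 1: x=[3.9673] v=[-0.1310]
Step 2: x=[3.9028] v=[-0.2581]
Step 3: x=[3.8084] v=[-0.3775]
Step 4: x=[3.6870] v=[-0.4857]
Step 5: x=[3.5422] v=[-0.5794]
Step 6: x=[3.3782] v=[-0.6559]
Step 7: x=[3.2000] v=[-0.7128]
Step 8: x=[3.0129] v=[-0.7485]
Step 9: x=[2.8224] v=[-0.7620]
Step 10: x=[2.6342] v=[-0.7528]
Step 11: x=[2.4539] v=[-0.7212]
Step 12: x=[2.2869] v=[-0.6681]
Step 13: x=[2.1381] v=[-0.5951]
Step 14: x=[2.0120] v=[-0.5044]
Step 15: x=[1.9123] v=[-0.3987]
Step 16: x=[1.8420] v=[-0.2811]
Step 17: x=[1.8032] v=[-0.1552]
Step 18: x=[1.7971] v=[-0.0246]
Step 19: x=[1.8238] v=[0.1067]
First v>=0 after going negative at step 19, time=4.7500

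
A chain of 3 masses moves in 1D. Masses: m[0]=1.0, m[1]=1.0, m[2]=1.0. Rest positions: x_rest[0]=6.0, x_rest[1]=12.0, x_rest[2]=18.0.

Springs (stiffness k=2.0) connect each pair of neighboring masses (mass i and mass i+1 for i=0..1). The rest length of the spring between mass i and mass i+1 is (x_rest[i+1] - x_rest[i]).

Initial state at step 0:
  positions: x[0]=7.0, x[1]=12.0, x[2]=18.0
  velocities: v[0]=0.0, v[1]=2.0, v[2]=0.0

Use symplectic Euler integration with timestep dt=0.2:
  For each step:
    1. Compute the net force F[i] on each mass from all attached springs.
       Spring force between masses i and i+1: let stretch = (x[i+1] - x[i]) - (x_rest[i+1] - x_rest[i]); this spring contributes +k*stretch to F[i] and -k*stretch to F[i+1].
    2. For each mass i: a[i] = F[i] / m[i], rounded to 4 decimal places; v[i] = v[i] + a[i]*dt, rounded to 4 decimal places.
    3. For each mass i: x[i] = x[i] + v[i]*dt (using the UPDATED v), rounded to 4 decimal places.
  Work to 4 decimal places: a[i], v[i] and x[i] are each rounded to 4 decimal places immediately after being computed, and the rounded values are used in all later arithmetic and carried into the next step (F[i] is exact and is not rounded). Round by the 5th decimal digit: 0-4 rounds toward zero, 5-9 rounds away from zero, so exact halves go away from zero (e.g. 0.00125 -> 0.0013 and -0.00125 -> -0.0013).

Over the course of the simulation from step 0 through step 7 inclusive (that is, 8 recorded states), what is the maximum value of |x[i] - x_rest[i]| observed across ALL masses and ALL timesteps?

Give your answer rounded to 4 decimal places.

Answer: 1.6613

Derivation:
Step 0: x=[7.0000 12.0000 18.0000] v=[0.0000 2.0000 0.0000]
Step 1: x=[6.9200 12.4800 18.0000] v=[-0.4000 2.4000 0.0000]
Step 2: x=[6.8048 12.9568 18.0384] v=[-0.5760 2.3840 0.1920]
Step 3: x=[6.7018 13.3480 18.1503] v=[-0.5152 1.9558 0.5594]
Step 4: x=[6.6505 13.5916 18.3580] v=[-0.2567 1.2182 1.0385]
Step 5: x=[6.6744 13.6613 18.6644] v=[0.1197 0.3483 1.5319]
Step 6: x=[6.7773 13.5723 19.0505] v=[0.5145 -0.4452 1.9307]
Step 7: x=[6.9438 13.3779 19.4784] v=[0.8325 -0.9719 2.1394]
Max displacement = 1.6613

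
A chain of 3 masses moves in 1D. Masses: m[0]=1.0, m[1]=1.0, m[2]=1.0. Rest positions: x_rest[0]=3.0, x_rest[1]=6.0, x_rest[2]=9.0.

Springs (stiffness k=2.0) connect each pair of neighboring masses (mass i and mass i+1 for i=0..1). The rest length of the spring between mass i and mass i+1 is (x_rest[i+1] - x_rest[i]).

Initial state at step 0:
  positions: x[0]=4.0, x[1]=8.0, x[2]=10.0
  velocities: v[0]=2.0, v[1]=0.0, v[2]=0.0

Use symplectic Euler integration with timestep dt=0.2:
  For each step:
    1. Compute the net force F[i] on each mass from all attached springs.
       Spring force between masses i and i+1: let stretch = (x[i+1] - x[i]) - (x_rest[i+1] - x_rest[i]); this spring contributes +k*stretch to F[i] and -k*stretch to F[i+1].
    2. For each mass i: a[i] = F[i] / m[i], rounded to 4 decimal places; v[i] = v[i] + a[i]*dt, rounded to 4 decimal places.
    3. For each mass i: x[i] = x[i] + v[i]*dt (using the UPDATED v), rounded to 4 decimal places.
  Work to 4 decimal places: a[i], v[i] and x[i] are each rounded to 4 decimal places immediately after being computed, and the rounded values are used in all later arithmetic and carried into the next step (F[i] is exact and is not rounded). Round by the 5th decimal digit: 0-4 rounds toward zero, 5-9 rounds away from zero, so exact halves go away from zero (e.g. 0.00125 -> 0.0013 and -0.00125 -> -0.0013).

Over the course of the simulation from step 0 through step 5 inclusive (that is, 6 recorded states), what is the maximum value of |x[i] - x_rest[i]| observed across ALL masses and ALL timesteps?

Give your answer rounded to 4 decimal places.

Answer: 3.1069

Derivation:
Step 0: x=[4.0000 8.0000 10.0000] v=[2.0000 0.0000 0.0000]
Step 1: x=[4.4800 7.8400 10.0800] v=[2.4000 -0.8000 0.4000]
Step 2: x=[4.9888 7.5904 10.2208] v=[2.5440 -1.2480 0.7040]
Step 3: x=[5.4657 7.3431 10.3912] v=[2.3846 -1.2365 0.8518]
Step 4: x=[5.8528 7.1895 10.5577] v=[1.9356 -0.7682 0.8326]
Step 5: x=[6.1069 7.1984 10.6948] v=[1.2703 0.0444 0.6853]
Max displacement = 3.1069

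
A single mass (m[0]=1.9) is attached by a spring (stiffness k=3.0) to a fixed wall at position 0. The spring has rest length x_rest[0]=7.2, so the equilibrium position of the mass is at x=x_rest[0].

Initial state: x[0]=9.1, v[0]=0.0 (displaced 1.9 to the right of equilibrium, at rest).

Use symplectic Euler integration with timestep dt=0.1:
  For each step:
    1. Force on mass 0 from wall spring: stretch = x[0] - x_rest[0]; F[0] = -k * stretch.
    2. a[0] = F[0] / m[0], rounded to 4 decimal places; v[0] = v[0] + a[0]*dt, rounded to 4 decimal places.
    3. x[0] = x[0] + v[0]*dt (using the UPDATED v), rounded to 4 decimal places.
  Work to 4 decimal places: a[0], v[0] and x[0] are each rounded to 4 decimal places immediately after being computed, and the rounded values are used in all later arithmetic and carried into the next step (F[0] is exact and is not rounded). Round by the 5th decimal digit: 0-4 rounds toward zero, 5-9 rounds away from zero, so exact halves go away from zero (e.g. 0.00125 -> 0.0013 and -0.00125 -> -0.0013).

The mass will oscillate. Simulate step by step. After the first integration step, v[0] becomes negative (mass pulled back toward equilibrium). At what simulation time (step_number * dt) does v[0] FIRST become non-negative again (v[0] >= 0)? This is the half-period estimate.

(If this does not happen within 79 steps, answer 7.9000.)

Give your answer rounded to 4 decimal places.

Step 0: x=[9.1000] v=[0.0000]
Step 1: x=[9.0700] v=[-0.3000]
Step 2: x=[9.0105] v=[-0.5953]
Step 3: x=[8.9224] v=[-0.8812]
Step 4: x=[8.8071] v=[-1.1532]
Step 5: x=[8.6664] v=[-1.4070]
Step 6: x=[8.5026] v=[-1.6385]
Step 7: x=[8.3182] v=[-1.8442]
Step 8: x=[8.1161] v=[-2.0208]
Step 9: x=[7.8996] v=[-2.1655]
Step 10: x=[7.6720] v=[-2.2760]
Step 11: x=[7.4370] v=[-2.3505]
Step 12: x=[7.1982] v=[-2.3879]
Step 13: x=[6.9594] v=[-2.3876]
Step 14: x=[6.7244] v=[-2.3496]
Step 15: x=[6.4970] v=[-2.2745]
Step 16: x=[6.2807] v=[-2.1635]
Step 17: x=[6.0789] v=[-2.0184]
Step 18: x=[5.8948] v=[-1.8414]
Step 19: x=[5.7313] v=[-1.6353]
Step 20: x=[5.5910] v=[-1.4034]
Step 21: x=[5.4761] v=[-1.1494]
Step 22: x=[5.3884] v=[-0.8772]
Step 23: x=[5.3293] v=[-0.5912]
Step 24: x=[5.2997] v=[-0.2958]
Step 25: x=[5.3001] v=[0.0043]
First v>=0 after going negative at step 25, time=2.5000

Answer: 2.5000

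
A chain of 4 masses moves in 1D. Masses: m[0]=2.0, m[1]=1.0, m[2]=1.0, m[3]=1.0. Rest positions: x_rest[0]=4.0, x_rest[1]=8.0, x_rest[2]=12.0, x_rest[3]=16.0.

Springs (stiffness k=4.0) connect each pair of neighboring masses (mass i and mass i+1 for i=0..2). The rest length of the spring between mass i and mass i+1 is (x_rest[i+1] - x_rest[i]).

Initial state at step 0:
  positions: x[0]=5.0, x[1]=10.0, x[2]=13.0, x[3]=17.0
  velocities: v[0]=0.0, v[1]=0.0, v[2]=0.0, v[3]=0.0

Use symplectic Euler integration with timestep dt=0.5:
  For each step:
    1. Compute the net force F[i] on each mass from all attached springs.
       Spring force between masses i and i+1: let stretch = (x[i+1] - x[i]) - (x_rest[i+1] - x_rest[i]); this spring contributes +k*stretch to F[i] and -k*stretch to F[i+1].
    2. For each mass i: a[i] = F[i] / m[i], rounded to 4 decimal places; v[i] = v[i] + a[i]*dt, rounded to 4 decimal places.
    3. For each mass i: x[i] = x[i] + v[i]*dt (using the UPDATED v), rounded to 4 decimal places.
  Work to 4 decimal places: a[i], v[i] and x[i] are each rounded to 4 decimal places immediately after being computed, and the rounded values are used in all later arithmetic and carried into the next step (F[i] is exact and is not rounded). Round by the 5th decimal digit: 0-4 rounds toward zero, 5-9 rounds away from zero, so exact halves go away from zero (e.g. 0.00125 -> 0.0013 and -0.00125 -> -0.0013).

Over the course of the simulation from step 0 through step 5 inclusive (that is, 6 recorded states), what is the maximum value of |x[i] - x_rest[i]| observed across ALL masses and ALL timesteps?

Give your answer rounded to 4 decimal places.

Step 0: x=[5.0000 10.0000 13.0000 17.0000] v=[0.0000 0.0000 0.0000 0.0000]
Step 1: x=[5.5000 8.0000 14.0000 17.0000] v=[1.0000 -4.0000 2.0000 0.0000]
Step 2: x=[5.2500 9.5000 12.0000 18.0000] v=[-0.5000 3.0000 -4.0000 2.0000]
Step 3: x=[5.1250 9.2500 13.5000 17.0000] v=[-0.2500 -0.5000 3.0000 -2.0000]
Step 4: x=[5.0625 9.1250 14.2500 16.5000] v=[-0.1250 -0.2500 1.5000 -1.0000]
Step 5: x=[5.0313 10.0625 12.1250 17.7500] v=[-0.0625 1.8750 -4.2500 2.5000]
Max displacement = 2.2500

Answer: 2.2500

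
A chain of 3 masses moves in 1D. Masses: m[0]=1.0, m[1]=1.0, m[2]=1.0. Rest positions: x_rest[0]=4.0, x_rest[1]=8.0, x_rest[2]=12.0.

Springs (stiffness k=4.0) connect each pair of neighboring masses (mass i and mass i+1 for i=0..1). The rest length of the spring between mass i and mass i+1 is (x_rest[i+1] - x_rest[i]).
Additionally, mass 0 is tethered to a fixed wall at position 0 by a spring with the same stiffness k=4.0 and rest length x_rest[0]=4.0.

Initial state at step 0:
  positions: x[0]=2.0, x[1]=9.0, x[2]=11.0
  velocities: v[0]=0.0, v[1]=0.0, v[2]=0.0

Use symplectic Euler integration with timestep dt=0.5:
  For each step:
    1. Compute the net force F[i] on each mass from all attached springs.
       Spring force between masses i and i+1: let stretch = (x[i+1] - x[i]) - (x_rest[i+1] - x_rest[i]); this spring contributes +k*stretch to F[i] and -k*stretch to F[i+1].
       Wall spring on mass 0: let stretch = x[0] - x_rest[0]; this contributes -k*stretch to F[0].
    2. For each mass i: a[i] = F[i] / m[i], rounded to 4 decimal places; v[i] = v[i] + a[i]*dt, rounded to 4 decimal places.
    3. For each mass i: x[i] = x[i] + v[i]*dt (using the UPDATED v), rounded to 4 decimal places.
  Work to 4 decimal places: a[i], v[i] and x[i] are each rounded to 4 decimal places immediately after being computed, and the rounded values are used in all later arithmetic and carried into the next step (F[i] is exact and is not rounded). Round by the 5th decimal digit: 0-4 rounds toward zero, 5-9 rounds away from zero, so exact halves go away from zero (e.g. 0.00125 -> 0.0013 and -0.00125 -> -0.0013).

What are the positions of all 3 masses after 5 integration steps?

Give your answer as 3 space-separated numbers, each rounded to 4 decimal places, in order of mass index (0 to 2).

Answer: 1.0000 12.0000 11.0000

Derivation:
Step 0: x=[2.0000 9.0000 11.0000] v=[0.0000 0.0000 0.0000]
Step 1: x=[7.0000 4.0000 13.0000] v=[10.0000 -10.0000 4.0000]
Step 2: x=[2.0000 11.0000 10.0000] v=[-10.0000 14.0000 -6.0000]
Step 3: x=[4.0000 8.0000 12.0000] v=[4.0000 -6.0000 4.0000]
Step 4: x=[6.0000 5.0000 14.0000] v=[4.0000 -6.0000 4.0000]
Step 5: x=[1.0000 12.0000 11.0000] v=[-10.0000 14.0000 -6.0000]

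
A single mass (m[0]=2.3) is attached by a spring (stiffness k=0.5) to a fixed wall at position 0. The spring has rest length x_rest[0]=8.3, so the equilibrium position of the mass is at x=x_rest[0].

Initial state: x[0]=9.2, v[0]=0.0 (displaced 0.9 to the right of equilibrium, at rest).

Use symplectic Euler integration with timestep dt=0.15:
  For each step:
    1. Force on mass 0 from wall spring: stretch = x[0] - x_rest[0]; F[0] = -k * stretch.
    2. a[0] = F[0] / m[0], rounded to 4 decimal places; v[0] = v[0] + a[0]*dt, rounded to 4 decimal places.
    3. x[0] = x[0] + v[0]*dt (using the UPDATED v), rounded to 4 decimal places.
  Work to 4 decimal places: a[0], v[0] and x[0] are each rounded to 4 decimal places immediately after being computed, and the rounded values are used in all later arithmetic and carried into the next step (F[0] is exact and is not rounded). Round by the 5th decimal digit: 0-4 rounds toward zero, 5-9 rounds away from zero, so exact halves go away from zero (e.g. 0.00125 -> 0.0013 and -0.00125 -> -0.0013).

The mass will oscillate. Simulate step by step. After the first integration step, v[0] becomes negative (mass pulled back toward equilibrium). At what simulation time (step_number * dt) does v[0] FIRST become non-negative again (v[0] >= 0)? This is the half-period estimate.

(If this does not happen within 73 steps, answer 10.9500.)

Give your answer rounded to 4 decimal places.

Step 0: x=[9.2000] v=[0.0000]
Step 1: x=[9.1956] v=[-0.0294]
Step 2: x=[9.1868] v=[-0.0586]
Step 3: x=[9.1737] v=[-0.0875]
Step 4: x=[9.1563] v=[-0.1160]
Step 5: x=[9.1347] v=[-0.1439]
Step 6: x=[9.1090] v=[-0.1711]
Step 7: x=[9.0794] v=[-0.1975]
Step 8: x=[9.0460] v=[-0.2229]
Step 9: x=[9.0089] v=[-0.2472]
Step 10: x=[8.9684] v=[-0.2703]
Step 11: x=[8.9246] v=[-0.2921]
Step 12: x=[8.8777] v=[-0.3125]
Step 13: x=[8.8280] v=[-0.3313]
Step 14: x=[8.7757] v=[-0.3485]
Step 15: x=[8.7211] v=[-0.3640]
Step 16: x=[8.6644] v=[-0.3777]
Step 17: x=[8.6060] v=[-0.3896]
Step 18: x=[8.5461] v=[-0.3996]
Step 19: x=[8.4850] v=[-0.4076]
Step 20: x=[8.4230] v=[-0.4136]
Step 21: x=[8.3604] v=[-0.4176]
Step 22: x=[8.2975] v=[-0.4196]
Step 23: x=[8.2346] v=[-0.4195]
Step 24: x=[8.1720] v=[-0.4174]
Step 25: x=[8.1100] v=[-0.4132]
Step 26: x=[8.0490] v=[-0.4070]
Step 27: x=[7.9892] v=[-0.3988]
Step 28: x=[7.9309] v=[-0.3887]
Step 29: x=[7.8744] v=[-0.3767]
Step 30: x=[7.8200] v=[-0.3628]
Step 31: x=[7.7679] v=[-0.3472]
Step 32: x=[7.7184] v=[-0.3298]
Step 33: x=[7.6718] v=[-0.3108]
Step 34: x=[7.6283] v=[-0.2903]
Step 35: x=[7.5880] v=[-0.2684]
Step 36: x=[7.5512] v=[-0.2452]
Step 37: x=[7.5181] v=[-0.2208]
Step 38: x=[7.4888] v=[-0.1953]
Step 39: x=[7.4635] v=[-0.1689]
Step 40: x=[7.4423] v=[-0.1416]
Step 41: x=[7.4253] v=[-0.1136]
Step 42: x=[7.4125] v=[-0.0851]
Step 43: x=[7.4041] v=[-0.0562]
Step 44: x=[7.4001] v=[-0.0270]
Step 45: x=[7.4004] v=[0.0023]
First v>=0 after going negative at step 45, time=6.7500

Answer: 6.7500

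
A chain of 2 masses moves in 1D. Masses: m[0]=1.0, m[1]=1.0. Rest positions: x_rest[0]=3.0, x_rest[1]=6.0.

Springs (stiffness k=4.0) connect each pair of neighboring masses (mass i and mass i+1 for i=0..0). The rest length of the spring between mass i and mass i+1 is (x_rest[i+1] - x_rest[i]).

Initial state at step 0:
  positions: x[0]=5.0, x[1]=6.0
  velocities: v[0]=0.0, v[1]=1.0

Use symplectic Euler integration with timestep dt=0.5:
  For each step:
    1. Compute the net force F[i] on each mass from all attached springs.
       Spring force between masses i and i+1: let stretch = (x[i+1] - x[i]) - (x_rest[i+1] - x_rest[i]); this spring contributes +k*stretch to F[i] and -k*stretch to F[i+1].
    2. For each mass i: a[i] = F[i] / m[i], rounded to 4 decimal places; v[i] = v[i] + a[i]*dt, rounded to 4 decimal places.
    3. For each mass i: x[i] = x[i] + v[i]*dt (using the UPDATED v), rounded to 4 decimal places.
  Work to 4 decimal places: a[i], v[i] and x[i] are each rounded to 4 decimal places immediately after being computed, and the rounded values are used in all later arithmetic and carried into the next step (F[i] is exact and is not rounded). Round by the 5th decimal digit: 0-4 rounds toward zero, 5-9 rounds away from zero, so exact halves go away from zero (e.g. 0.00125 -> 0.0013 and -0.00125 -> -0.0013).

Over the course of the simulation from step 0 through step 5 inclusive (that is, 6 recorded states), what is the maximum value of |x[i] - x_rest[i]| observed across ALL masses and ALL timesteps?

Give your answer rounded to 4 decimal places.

Answer: 3.5000

Derivation:
Step 0: x=[5.0000 6.0000] v=[0.0000 1.0000]
Step 1: x=[3.0000 8.5000] v=[-4.0000 5.0000]
Step 2: x=[3.5000 8.5000] v=[1.0000 0.0000]
Step 3: x=[6.0000 6.5000] v=[5.0000 -4.0000]
Step 4: x=[6.0000 7.0000] v=[0.0000 1.0000]
Step 5: x=[4.0000 9.5000] v=[-4.0000 5.0000]
Max displacement = 3.5000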